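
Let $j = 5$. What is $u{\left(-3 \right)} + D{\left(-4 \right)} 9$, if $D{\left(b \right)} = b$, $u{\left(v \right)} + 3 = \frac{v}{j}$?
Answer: $- \frac{198}{5} \approx -39.6$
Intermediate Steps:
$u{\left(v \right)} = -3 + \frac{v}{5}$
$u{\left(-3 \right)} + D{\left(-4 \right)} 9 = \left(-3 + \frac{1}{5} \left(-3\right)\right) - 36 = \left(-3 - \frac{3}{5}\right) - 36 = - \frac{18}{5} - 36 = - \frac{198}{5}$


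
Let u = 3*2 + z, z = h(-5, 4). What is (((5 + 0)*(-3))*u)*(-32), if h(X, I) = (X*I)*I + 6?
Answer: -32640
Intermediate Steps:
h(X, I) = 6 + X*I**2 (h(X, I) = (I*X)*I + 6 = X*I**2 + 6 = 6 + X*I**2)
z = -74 (z = 6 - 5*4**2 = 6 - 5*16 = 6 - 80 = -74)
u = -68 (u = 3*2 - 74 = 6 - 74 = -68)
(((5 + 0)*(-3))*u)*(-32) = (((5 + 0)*(-3))*(-68))*(-32) = ((5*(-3))*(-68))*(-32) = -15*(-68)*(-32) = 1020*(-32) = -32640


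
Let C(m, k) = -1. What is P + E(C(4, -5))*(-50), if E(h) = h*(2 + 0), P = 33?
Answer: 133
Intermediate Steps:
E(h) = 2*h (E(h) = h*2 = 2*h)
P + E(C(4, -5))*(-50) = 33 + (2*(-1))*(-50) = 33 - 2*(-50) = 33 + 100 = 133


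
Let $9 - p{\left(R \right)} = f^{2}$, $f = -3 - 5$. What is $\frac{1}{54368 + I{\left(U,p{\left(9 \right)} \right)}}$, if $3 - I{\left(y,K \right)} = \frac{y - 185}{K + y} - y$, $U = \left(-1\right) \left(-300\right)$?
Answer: $\frac{49}{2678856} \approx 1.8291 \cdot 10^{-5}$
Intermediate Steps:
$U = 300$
$f = -8$ ($f = -3 - 5 = -8$)
$p{\left(R \right)} = -55$ ($p{\left(R \right)} = 9 - \left(-8\right)^{2} = 9 - 64 = -55$)
$I{\left(y,K \right)} = 3 + y - \frac{-185 + y}{K + y}$ ($I{\left(y,K \right)} = 3 - \left(\frac{y - 185}{K + y} - y\right) = 3 - \left(\frac{-185 + y}{K + y} - y\right) = 3 - \left(- y + \frac{-185 + y}{K + y}\right) = 3 + \left(y - \frac{-185 + y}{K + y}\right) = 3 + y - \frac{-185 + y}{K + y}$)
$\frac{1}{54368 + I{\left(U,p{\left(9 \right)} \right)}} = \frac{1}{54368 + \frac{185 + 300^{2} + 2 \cdot 300 + 3 \left(-55\right) - 16500}{-55 + 300}} = \frac{1}{54368 + \frac{185 + 90000 + 600 - 165 - 16500}{245}} = \frac{1}{54368 + \frac{1}{245} \cdot 74120} = \frac{1}{54368 + \frac{14824}{49}} = \frac{1}{\frac{2678856}{49}} = \frac{49}{2678856}$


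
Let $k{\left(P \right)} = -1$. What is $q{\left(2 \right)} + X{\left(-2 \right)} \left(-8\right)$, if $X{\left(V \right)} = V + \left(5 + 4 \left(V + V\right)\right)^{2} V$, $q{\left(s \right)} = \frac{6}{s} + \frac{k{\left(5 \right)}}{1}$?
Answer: $1954$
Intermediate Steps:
$q{\left(s \right)} = -1 + \frac{6}{s}$ ($q{\left(s \right)} = \frac{6}{s} - 1^{-1} = \frac{6}{s} - 1 = -1 + \frac{6}{s}$)
$X{\left(V \right)} = V + V \left(5 + 8 V\right)^{2}$ ($X{\left(V \right)} = V + \left(5 + 4 \cdot 2 V\right)^{2} V = V + \left(5 + 8 V\right)^{2} V = V + V \left(5 + 8 V\right)^{2}$)
$q{\left(2 \right)} + X{\left(-2 \right)} \left(-8\right) = \frac{6 - 2}{2} + - 2 \left(1 + \left(5 + 8 \left(-2\right)\right)^{2}\right) \left(-8\right) = \frac{6 - 2}{2} + - 2 \left(1 + \left(5 - 16\right)^{2}\right) \left(-8\right) = \frac{1}{2} \cdot 4 + - 2 \left(1 + \left(-11\right)^{2}\right) \left(-8\right) = 2 + - 2 \left(1 + 121\right) \left(-8\right) = 2 + \left(-2\right) 122 \left(-8\right) = 2 - -1952 = 2 + 1952 = 1954$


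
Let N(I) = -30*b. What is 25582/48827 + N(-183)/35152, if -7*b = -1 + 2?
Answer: 3148137029/6007283464 ≈ 0.52405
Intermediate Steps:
b = -⅐ (b = -(-1 + 2)/7 = -⅐*1 = -⅐ ≈ -0.14286)
N(I) = 30/7 (N(I) = -30*(-⅐) = 30/7)
25582/48827 + N(-183)/35152 = 25582/48827 + (30/7)/35152 = 25582*(1/48827) + (30/7)*(1/35152) = 25582/48827 + 15/123032 = 3148137029/6007283464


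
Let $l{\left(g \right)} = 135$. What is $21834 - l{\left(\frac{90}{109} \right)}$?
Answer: $21699$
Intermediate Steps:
$21834 - l{\left(\frac{90}{109} \right)} = 21834 - 135 = 21699$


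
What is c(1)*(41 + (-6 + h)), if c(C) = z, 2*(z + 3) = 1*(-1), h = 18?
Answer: -371/2 ≈ -185.50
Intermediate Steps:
z = -7/2 (z = -3 + (1*(-1))/2 = -3 + (½)*(-1) = -3 - ½ = -7/2 ≈ -3.5000)
c(C) = -7/2
c(1)*(41 + (-6 + h)) = -7*(41 + (-6 + 18))/2 = -7*(41 + 12)/2 = -7/2*53 = -371/2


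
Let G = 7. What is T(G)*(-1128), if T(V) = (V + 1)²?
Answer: -72192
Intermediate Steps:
T(V) = (1 + V)²
T(G)*(-1128) = (1 + 7)²*(-1128) = 8²*(-1128) = 64*(-1128) = -72192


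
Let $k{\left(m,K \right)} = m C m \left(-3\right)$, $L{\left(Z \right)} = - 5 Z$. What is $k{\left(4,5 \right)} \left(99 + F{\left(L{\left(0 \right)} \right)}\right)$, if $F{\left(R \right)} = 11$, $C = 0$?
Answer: $0$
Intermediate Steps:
$k{\left(m,K \right)} = 0$ ($k{\left(m,K \right)} = m 0 m \left(-3\right) = m 0 \left(-3\right) = 0 \left(-3\right) = 0$)
$k{\left(4,5 \right)} \left(99 + F{\left(L{\left(0 \right)} \right)}\right) = 0 \left(99 + 11\right) = 0 \cdot 110 = 0$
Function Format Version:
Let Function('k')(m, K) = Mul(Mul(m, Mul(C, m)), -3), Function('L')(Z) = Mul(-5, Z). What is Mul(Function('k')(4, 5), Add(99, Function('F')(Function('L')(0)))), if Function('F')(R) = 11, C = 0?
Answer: 0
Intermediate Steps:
Function('k')(m, K) = 0 (Function('k')(m, K) = Mul(Mul(m, Mul(0, m)), -3) = Mul(Mul(m, 0), -3) = Mul(0, -3) = 0)
Mul(Function('k')(4, 5), Add(99, Function('F')(Function('L')(0)))) = Mul(0, Add(99, 11)) = Mul(0, 110) = 0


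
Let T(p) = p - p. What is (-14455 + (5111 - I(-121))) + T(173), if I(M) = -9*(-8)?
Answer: -9416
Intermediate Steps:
I(M) = 72
T(p) = 0
(-14455 + (5111 - I(-121))) + T(173) = (-14455 + (5111 - 1*72)) + 0 = (-14455 + (5111 - 72)) + 0 = (-14455 + 5039) + 0 = -9416 + 0 = -9416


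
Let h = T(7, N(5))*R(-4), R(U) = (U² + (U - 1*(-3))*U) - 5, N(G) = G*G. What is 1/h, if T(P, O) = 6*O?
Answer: 1/2250 ≈ 0.00044444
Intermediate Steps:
N(G) = G²
R(U) = -5 + U² + U*(3 + U) (R(U) = (U² + (U + 3)*U) - 5 = (U² + (3 + U)*U) - 5 = (U² + U*(3 + U)) - 5 = -5 + U² + U*(3 + U))
h = 2250 (h = (6*5²)*(-5 + 2*(-4)² + 3*(-4)) = (6*25)*(-5 + 2*16 - 12) = 150*(-5 + 32 - 12) = 150*15 = 2250)
1/h = 1/2250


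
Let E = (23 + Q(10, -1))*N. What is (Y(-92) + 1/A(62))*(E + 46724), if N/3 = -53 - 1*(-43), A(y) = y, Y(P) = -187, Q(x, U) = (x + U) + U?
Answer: -265444921/31 ≈ -8.5627e+6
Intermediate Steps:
Q(x, U) = x + 2*U (Q(x, U) = (U + x) + U = x + 2*U)
N = -30 (N = 3*(-53 - 1*(-43)) = 3*(-53 + 43) = 3*(-10) = -30)
E = -930 (E = (23 + (10 + 2*(-1)))*(-30) = (23 + (10 - 2))*(-30) = (23 + 8)*(-30) = 31*(-30) = -930)
(Y(-92) + 1/A(62))*(E + 46724) = (-187 + 1/62)*(-930 + 46724) = (-187 + 1/62)*45794 = -11593/62*45794 = -265444921/31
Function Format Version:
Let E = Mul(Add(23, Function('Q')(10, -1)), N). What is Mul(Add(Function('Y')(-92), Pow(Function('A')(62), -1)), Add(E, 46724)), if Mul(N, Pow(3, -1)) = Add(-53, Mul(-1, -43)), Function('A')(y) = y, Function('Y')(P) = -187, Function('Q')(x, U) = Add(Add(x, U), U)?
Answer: Rational(-265444921, 31) ≈ -8.5627e+6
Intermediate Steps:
Function('Q')(x, U) = Add(x, Mul(2, U)) (Function('Q')(x, U) = Add(Add(U, x), U) = Add(x, Mul(2, U)))
N = -30 (N = Mul(3, Add(-53, Mul(-1, -43))) = Mul(3, Add(-53, 43)) = Mul(3, -10) = -30)
E = -930 (E = Mul(Add(23, Add(10, Mul(2, -1))), -30) = Mul(Add(23, Add(10, -2)), -30) = Mul(Add(23, 8), -30) = Mul(31, -30) = -930)
Mul(Add(Function('Y')(-92), Pow(Function('A')(62), -1)), Add(E, 46724)) = Mul(Add(-187, Pow(62, -1)), Add(-930, 46724)) = Mul(Add(-187, Rational(1, 62)), 45794) = Mul(Rational(-11593, 62), 45794) = Rational(-265444921, 31)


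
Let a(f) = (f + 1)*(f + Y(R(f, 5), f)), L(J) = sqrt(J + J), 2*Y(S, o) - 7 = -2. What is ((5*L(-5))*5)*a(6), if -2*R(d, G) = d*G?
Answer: 2975*I*sqrt(10)/2 ≈ 4703.9*I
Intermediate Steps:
R(d, G) = -G*d/2 (R(d, G) = -d*G/2 = -G*d/2)
Y(S, o) = 5/2 (Y(S, o) = 7/2 + (1/2)*(-2) = 7/2 - 1 = 5/2)
L(J) = sqrt(2)*sqrt(J) (L(J) = sqrt(2*J) = sqrt(2)*sqrt(J))
a(f) = (1 + f)*(5/2 + f) (a(f) = (f + 1)*(f + 5/2) = (1 + f)*(5/2 + f))
((5*L(-5))*5)*a(6) = ((5*(sqrt(2)*sqrt(-5)))*5)*(5/2 + 6**2 + (7/2)*6) = ((5*(sqrt(2)*(I*sqrt(5))))*5)*(5/2 + 36 + 21) = ((5*(I*sqrt(10)))*5)*(119/2) = ((5*I*sqrt(10))*5)*(119/2) = (25*I*sqrt(10))*(119/2) = 2975*I*sqrt(10)/2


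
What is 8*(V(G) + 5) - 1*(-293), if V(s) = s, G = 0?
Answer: 333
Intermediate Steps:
8*(V(G) + 5) - 1*(-293) = 8*(0 + 5) - 1*(-293) = 8*5 + 293 = 40 + 293 = 333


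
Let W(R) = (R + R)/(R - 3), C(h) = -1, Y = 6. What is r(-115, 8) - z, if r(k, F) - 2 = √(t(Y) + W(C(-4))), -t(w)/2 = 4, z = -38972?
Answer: 38974 + I*√30/2 ≈ 38974.0 + 2.7386*I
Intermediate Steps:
W(R) = 2*R/(-3 + R) (W(R) = (2*R)/(-3 + R) = 2*R/(-3 + R))
t(w) = -8 (t(w) = -2*4 = -8)
r(k, F) = 2 + I*√30/2 (r(k, F) = 2 + √(-8 + 2*(-1)/(-3 - 1)) = 2 + √(-8 + 2*(-1)/(-4)) = 2 + √(-8 + 2*(-1)*(-¼)) = 2 + √(-8 + ½) = 2 + √(-15/2) = 2 + I*√30/2)
r(-115, 8) - z = (2 + I*√30/2) - 1*(-38972) = (2 + I*√30/2) + 38972 = 38974 + I*√30/2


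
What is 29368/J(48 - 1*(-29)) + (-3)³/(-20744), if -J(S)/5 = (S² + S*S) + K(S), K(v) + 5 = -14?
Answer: -607611527/1227941080 ≈ -0.49482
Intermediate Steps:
K(v) = -19 (K(v) = -5 - 14 = -19)
J(S) = 95 - 10*S² (J(S) = -5*((S² + S*S) - 19) = -5*((S² + S²) - 19) = -5*(2*S² - 19) = -5*(-19 + 2*S²) = 95 - 10*S²)
29368/J(48 - 1*(-29)) + (-3)³/(-20744) = 29368/(95 - 10*(48 - 1*(-29))²) + (-3)³/(-20744) = 29368/(95 - 10*(48 + 29)²) - 27*(-1/20744) = 29368/(95 - 10*77²) + 27/20744 = 29368/(95 - 10*5929) + 27/20744 = 29368/(95 - 59290) + 27/20744 = 29368/(-59195) + 27/20744 = 29368*(-1/59195) + 27/20744 = -29368/59195 + 27/20744 = -607611527/1227941080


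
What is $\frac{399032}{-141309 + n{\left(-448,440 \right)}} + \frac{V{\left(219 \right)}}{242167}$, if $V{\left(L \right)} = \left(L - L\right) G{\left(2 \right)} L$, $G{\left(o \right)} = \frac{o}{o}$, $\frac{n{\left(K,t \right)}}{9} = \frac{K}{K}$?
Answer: $- \frac{99758}{35325} \approx -2.824$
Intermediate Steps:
$n{\left(K,t \right)} = 9$ ($n{\left(K,t \right)} = 9 \frac{K}{K} = 9 \cdot 1 = 9$)
$G{\left(o \right)} = 1$
$V{\left(L \right)} = 0$ ($V{\left(L \right)} = \left(L - L\right) 1 L = 0 \cdot 1 L = 0 L = 0$)
$\frac{399032}{-141309 + n{\left(-448,440 \right)}} + \frac{V{\left(219 \right)}}{242167} = \frac{399032}{-141309 + 9} + \frac{0}{242167} = \frac{399032}{-141300} + 0 \cdot \frac{1}{242167} = 399032 \left(- \frac{1}{141300}\right) + 0 = - \frac{99758}{35325} + 0 = - \frac{99758}{35325}$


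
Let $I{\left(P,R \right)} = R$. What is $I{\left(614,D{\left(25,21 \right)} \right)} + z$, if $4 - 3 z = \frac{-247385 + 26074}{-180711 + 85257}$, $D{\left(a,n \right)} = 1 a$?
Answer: $\frac{7319555}{286362} \approx 25.56$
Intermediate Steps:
$D{\left(a,n \right)} = a$
$z = \frac{160505}{286362}$ ($z = \frac{4}{3} - \frac{\left(-247385 + 26074\right) \frac{1}{-180711 + 85257}}{3} = \frac{4}{3} - \frac{\left(-221311\right) \frac{1}{-95454}}{3} = \frac{4}{3} - \frac{\left(-221311\right) \left(- \frac{1}{95454}\right)}{3} = \frac{4}{3} - \frac{221311}{286362} = \frac{160505}{286362} \approx 0.5605$)
$I{\left(614,D{\left(25,21 \right)} \right)} + z = 25 + \frac{160505}{286362} = \frac{7319555}{286362}$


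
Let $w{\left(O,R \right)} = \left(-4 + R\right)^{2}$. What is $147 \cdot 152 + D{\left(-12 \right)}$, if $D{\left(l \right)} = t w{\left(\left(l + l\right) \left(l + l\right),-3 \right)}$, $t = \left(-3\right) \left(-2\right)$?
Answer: $22638$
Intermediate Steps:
$t = 6$
$D{\left(l \right)} = 294$ ($D{\left(l \right)} = 6 \left(-4 - 3\right)^{2} = 6 \left(-7\right)^{2} = 6 \cdot 49 = 294$)
$147 \cdot 152 + D{\left(-12 \right)} = 147 \cdot 152 + 294 = 22344 + 294 = 22638$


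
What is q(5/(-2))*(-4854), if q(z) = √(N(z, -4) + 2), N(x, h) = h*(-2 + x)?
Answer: -9708*√5 ≈ -21708.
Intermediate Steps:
q(z) = √(10 - 4*z) (q(z) = √(-4*(-2 + z) + 2) = √((8 - 4*z) + 2) = √(10 - 4*z))
q(5/(-2))*(-4854) = √(10 - 20/(-2))*(-4854) = √(10 - 20*(-1)/2)*(-4854) = √(10 - 4*(-5/2))*(-4854) = √(10 + 10)*(-4854) = √20*(-4854) = (2*√5)*(-4854) = -9708*√5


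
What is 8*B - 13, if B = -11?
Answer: -101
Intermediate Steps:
8*B - 13 = 8*(-11) - 13 = -88 - 13 = -101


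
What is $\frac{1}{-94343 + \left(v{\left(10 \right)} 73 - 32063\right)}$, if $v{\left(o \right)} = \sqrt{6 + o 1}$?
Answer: $- \frac{1}{126114} \approx -7.9293 \cdot 10^{-6}$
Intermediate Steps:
$v{\left(o \right)} = \sqrt{6 + o}$
$\frac{1}{-94343 + \left(v{\left(10 \right)} 73 - 32063\right)} = \frac{1}{-94343 - \left(32063 - \sqrt{6 + 10} \cdot 73\right)} = \frac{1}{-94343 - \left(32063 - \sqrt{16} \cdot 73\right)} = \frac{1}{-94343 + \left(4 \cdot 73 - 32063\right)} = \frac{1}{-94343 + \left(292 - 32063\right)} = \frac{1}{-94343 - 31771} = \frac{1}{-126114} = - \frac{1}{126114}$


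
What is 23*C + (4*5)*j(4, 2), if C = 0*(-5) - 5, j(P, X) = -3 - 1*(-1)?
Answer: -155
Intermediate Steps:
j(P, X) = -2 (j(P, X) = -3 + 1 = -2)
C = -5 (C = 0 - 5 = -5)
23*C + (4*5)*j(4, 2) = 23*(-5) + (4*5)*(-2) = -115 + 20*(-2) = -115 - 40 = -155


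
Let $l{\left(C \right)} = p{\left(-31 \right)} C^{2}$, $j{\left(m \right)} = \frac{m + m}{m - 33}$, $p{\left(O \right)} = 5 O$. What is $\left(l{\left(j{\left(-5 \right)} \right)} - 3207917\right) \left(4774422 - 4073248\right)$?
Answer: $- \frac{812002903084688}{361} \approx -2.2493 \cdot 10^{12}$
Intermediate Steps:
$j{\left(m \right)} = \frac{2 m}{-33 + m}$
$l{\left(C \right)} = - 155 C^{2}$ ($l{\left(C \right)} = 5 \left(-31\right) C^{2} = - 155 C^{2}$)
$\left(l{\left(j{\left(-5 \right)} \right)} - 3207917\right) \left(4774422 - 4073248\right) = \left(- 155 \left(2 \left(-5\right) \frac{1}{-33 - 5}\right)^{2} - 3207917\right) \left(4774422 - 4073248\right) = \left(- 155 \left(2 \left(-5\right) \frac{1}{-38}\right)^{2} - 3207917\right) 701174 = \left(- 155 \left(2 \left(-5\right) \left(- \frac{1}{38}\right)\right)^{2} - 3207917\right) 701174 = \left(- 155 \left(\frac{5}{19}\right)^{2} - 3207917\right) 701174 = \left(\left(-155\right) \frac{25}{361} - 3207917\right) 701174 = \left(- \frac{3875}{361} - 3207917\right) 701174 = \left(- \frac{1158061912}{361}\right) 701174 = - \frac{812002903084688}{361}$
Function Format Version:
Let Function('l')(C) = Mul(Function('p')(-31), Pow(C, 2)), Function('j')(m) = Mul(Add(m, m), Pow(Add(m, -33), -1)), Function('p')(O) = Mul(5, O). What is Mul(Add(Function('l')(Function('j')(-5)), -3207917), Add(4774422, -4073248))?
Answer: Rational(-812002903084688, 361) ≈ -2.2493e+12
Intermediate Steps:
Function('j')(m) = Mul(2, m, Pow(Add(-33, m), -1)) (Function('j')(m) = Mul(Mul(2, m), Pow(Add(-33, m), -1)) = Mul(2, m, Pow(Add(-33, m), -1)))
Function('l')(C) = Mul(-155, Pow(C, 2)) (Function('l')(C) = Mul(Mul(5, -31), Pow(C, 2)) = Mul(-155, Pow(C, 2)))
Mul(Add(Function('l')(Function('j')(-5)), -3207917), Add(4774422, -4073248)) = Mul(Add(Mul(-155, Pow(Mul(2, -5, Pow(Add(-33, -5), -1)), 2)), -3207917), Add(4774422, -4073248)) = Mul(Add(Mul(-155, Pow(Mul(2, -5, Pow(-38, -1)), 2)), -3207917), 701174) = Mul(Add(Mul(-155, Pow(Mul(2, -5, Rational(-1, 38)), 2)), -3207917), 701174) = Mul(Add(Mul(-155, Pow(Rational(5, 19), 2)), -3207917), 701174) = Mul(Add(Mul(-155, Rational(25, 361)), -3207917), 701174) = Mul(Add(Rational(-3875, 361), -3207917), 701174) = Mul(Rational(-1158061912, 361), 701174) = Rational(-812002903084688, 361)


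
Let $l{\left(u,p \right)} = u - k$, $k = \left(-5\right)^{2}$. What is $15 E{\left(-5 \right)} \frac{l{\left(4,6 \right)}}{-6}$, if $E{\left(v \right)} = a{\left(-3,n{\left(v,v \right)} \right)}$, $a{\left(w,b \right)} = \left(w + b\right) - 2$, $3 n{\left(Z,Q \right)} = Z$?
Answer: $-350$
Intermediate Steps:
$k = 25$
$n{\left(Z,Q \right)} = \frac{Z}{3}$
$a{\left(w,b \right)} = -2 + b + w$ ($a{\left(w,b \right)} = \left(b + w\right) - 2 = -2 + b + w$)
$l{\left(u,p \right)} = -25 + u$ ($l{\left(u,p \right)} = u - 25 = -25 + u$)
$E{\left(v \right)} = -5 + \frac{v}{3}$ ($E{\left(v \right)} = -2 + \frac{v}{3} - 3 = -5 + \frac{v}{3}$)
$15 E{\left(-5 \right)} \frac{l{\left(4,6 \right)}}{-6} = 15 \left(-5 + \frac{1}{3} \left(-5\right)\right) \frac{-25 + 4}{-6} = 15 \left(-5 - \frac{5}{3}\right) \left(\left(-21\right) \left(- \frac{1}{6}\right)\right) = 15 \left(- \frac{20}{3}\right) \frac{7}{2} = \left(-100\right) \frac{7}{2} = -350$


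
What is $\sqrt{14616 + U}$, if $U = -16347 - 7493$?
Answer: $2 i \sqrt{2306} \approx 96.042 i$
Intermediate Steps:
$U = -23840$ ($U = -16347 - 7493 = -23840$)
$\sqrt{14616 + U} = \sqrt{14616 - 23840} = \sqrt{-9224} = 2 i \sqrt{2306}$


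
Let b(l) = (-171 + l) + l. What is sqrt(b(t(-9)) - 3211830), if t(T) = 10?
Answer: I*sqrt(3211981) ≈ 1792.2*I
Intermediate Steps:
b(l) = -171 + 2*l
sqrt(b(t(-9)) - 3211830) = sqrt((-171 + 2*10) - 3211830) = sqrt((-171 + 20) - 3211830) = sqrt(-151 - 3211830) = sqrt(-3211981) = I*sqrt(3211981)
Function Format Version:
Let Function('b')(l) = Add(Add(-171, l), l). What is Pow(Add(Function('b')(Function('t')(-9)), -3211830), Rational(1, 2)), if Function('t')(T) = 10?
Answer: Mul(I, Pow(3211981, Rational(1, 2))) ≈ Mul(1792.2, I)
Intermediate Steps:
Function('b')(l) = Add(-171, Mul(2, l))
Pow(Add(Function('b')(Function('t')(-9)), -3211830), Rational(1, 2)) = Pow(Add(Add(-171, Mul(2, 10)), -3211830), Rational(1, 2)) = Pow(Add(Add(-171, 20), -3211830), Rational(1, 2)) = Pow(Add(-151, -3211830), Rational(1, 2)) = Pow(-3211981, Rational(1, 2)) = Mul(I, Pow(3211981, Rational(1, 2)))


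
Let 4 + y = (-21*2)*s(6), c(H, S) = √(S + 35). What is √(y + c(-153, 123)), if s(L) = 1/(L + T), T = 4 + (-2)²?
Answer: √(-7 + √158) ≈ 2.3600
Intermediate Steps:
T = 8 (T = 4 + 4 = 8)
s(L) = 1/(8 + L) (s(L) = 1/(L + 8) = 1/(8 + L))
c(H, S) = √(35 + S)
y = -7 (y = -4 + (-21*2)/(8 + 6) = -4 - 42/14 = -4 - 42*1/14 = -4 - 3 = -7)
√(y + c(-153, 123)) = √(-7 + √(35 + 123)) = √(-7 + √158)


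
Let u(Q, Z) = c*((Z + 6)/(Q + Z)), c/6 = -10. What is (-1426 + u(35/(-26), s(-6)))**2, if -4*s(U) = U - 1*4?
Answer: 3489424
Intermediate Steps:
c = -60 (c = 6*(-10) = -60)
s(U) = 1 - U/4 (s(U) = -(U - 1*4)/4 = -(U - 4)/4 = -(-4 + U)/4 = 1 - U/4)
u(Q, Z) = -60*(6 + Z)/(Q + Z) (u(Q, Z) = -60*(Z + 6)/(Q + Z) = -60*(6 + Z)/(Q + Z))
(-1426 + u(35/(-26), s(-6)))**2 = (-1426 + 60*(-6 - (1 - 1/4*(-6)))/(35/(-26) + (1 - 1/4*(-6))))**2 = (-1426 + 60*(-6 - (1 + 3/2))/(35*(-1/26) + (1 + 3/2)))**2 = (-1426 + 60*(-6 - 1*5/2)/(-35/26 + 5/2))**2 = (-1426 + 60*(-6 - 5/2)/(15/13))**2 = (-1426 + 60*(13/15)*(-17/2))**2 = (-1426 - 442)**2 = (-1868)**2 = 3489424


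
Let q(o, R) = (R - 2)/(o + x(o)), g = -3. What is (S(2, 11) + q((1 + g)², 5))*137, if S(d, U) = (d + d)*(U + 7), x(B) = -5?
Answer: 9453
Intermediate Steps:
q(o, R) = (-2 + R)/(-5 + o) (q(o, R) = (R - 2)/(o - 5) = (-2 + R)/(-5 + o))
S(d, U) = 2*d*(7 + U) (S(d, U) = (2*d)*(7 + U) = 2*d*(7 + U))
(S(2, 11) + q((1 + g)², 5))*137 = (2*2*(7 + 11) + (-2 + 5)/(-5 + (1 - 3)²))*137 = (2*2*18 + 3/(-5 + (-2)²))*137 = (72 + 3/(-5 + 4))*137 = (72 + 3/(-1))*137 = (72 - 1*3)*137 = (72 - 3)*137 = 69*137 = 9453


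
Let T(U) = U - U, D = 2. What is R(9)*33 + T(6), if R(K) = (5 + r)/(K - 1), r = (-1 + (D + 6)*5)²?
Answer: 25179/4 ≈ 6294.8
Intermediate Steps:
T(U) = 0
r = 1521 (r = (-1 + (2 + 6)*5)² = (-1 + 8*5)² = (-1 + 40)² = 39² = 1521)
R(K) = 1526/(-1 + K) (R(K) = (5 + 1521)/(K - 1) = 1526/(-1 + K))
R(9)*33 + T(6) = (1526/(-1 + 9))*33 + 0 = (1526/8)*33 + 0 = (1526*(⅛))*33 + 0 = (763/4)*33 + 0 = 25179/4 + 0 = 25179/4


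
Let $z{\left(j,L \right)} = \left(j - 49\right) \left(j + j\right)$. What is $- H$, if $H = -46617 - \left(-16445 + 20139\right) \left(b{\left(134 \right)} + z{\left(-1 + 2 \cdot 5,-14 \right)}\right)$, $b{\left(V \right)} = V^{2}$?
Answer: $63716401$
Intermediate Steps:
$z{\left(j,L \right)} = 2 j \left(-49 + j\right)$ ($z{\left(j,L \right)} = \left(-49 + j\right) 2 j = 2 j \left(-49 + j\right)$)
$H = -63716401$ ($H = -46617 - \left(-16445 + 20139\right) \left(134^{2} + 2 \left(-1 + 2 \cdot 5\right) \left(-49 + \left(-1 + 2 \cdot 5\right)\right)\right) = -46617 - 3694 \left(17956 + 2 \left(-1 + 10\right) \left(-49 + \left(-1 + 10\right)\right)\right) = -46617 - 3694 \left(17956 + 2 \cdot 9 \left(-49 + 9\right)\right) = -46617 - 3694 \left(17956 + 2 \cdot 9 \left(-40\right)\right) = -46617 - 3694 \left(17956 - 720\right) = -46617 - 3694 \cdot 17236 = -46617 - 63669784 = -63716401$)
$- H = \left(-1\right) \left(-63716401\right) = 63716401$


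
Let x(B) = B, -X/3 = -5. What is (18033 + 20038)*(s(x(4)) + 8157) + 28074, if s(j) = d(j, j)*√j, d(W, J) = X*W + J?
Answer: 315446309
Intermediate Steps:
X = 15 (X = -3*(-5) = 15)
d(W, J) = J + 15*W (d(W, J) = 15*W + J = J + 15*W)
s(j) = 16*j^(3/2) (s(j) = (j + 15*j)*√j = (16*j)*√j = 16*j^(3/2))
(18033 + 20038)*(s(x(4)) + 8157) + 28074 = (18033 + 20038)*(16*4^(3/2) + 8157) + 28074 = 38071*(16*8 + 8157) + 28074 = 38071*(128 + 8157) + 28074 = 38071*8285 + 28074 = 315418235 + 28074 = 315446309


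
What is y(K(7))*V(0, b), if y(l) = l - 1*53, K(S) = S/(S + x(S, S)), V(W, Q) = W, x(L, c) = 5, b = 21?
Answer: 0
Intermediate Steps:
K(S) = S/(5 + S) (K(S) = S/(S + 5) = S/(5 + S))
y(l) = -53 + l (y(l) = l - 53 = -53 + l)
y(K(7))*V(0, b) = (-53 + 7/(5 + 7))*0 = (-53 + 7/12)*0 = -629/12*0 = 0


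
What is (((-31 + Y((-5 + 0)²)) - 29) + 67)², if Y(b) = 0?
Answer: 49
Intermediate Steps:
(((-31 + Y((-5 + 0)²)) - 29) + 67)² = (((-31 + 0) - 29) + 67)² = ((-31 - 29) + 67)² = (-60 + 67)² = 7² = 49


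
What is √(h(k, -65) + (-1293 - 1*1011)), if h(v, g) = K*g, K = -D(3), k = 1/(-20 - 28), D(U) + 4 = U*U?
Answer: I*√1979 ≈ 44.486*I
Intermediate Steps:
D(U) = -4 + U² (D(U) = -4 + U*U = -4 + U²)
k = -1/48 (k = 1/(-48) = -1/48 ≈ -0.020833)
K = -5 (K = -(-4 + 3²) = -(-4 + 9) = -1*5 = -5)
h(v, g) = -5*g
√(h(k, -65) + (-1293 - 1*1011)) = √(-5*(-65) + (-1293 - 1*1011)) = √(325 + (-1293 - 1011)) = √(325 - 2304) = √(-1979) = I*√1979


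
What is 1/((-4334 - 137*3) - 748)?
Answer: -1/5493 ≈ -0.00018205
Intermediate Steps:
1/((-4334 - 137*3) - 748) = 1/((-4334 - 1*411) - 748) = 1/((-4334 - 411) - 748) = 1/(-4745 - 748) = 1/(-5493) = -1/5493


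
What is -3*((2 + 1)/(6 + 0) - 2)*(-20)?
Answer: -90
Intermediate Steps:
-3*((2 + 1)/(6 + 0) - 2)*(-20) = -3*(3/6 - 2)*(-20) = -3*(3*(1/6) - 2)*(-20) = -3*(1/2 - 2)*(-20) = -3*(-3/2)*(-20) = (9/2)*(-20) = -90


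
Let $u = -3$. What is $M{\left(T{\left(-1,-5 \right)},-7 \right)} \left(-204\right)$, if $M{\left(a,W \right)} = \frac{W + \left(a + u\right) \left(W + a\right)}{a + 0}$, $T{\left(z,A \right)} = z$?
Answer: $5100$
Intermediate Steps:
$M{\left(a,W \right)} = \frac{W + \left(-3 + a\right) \left(W + a\right)}{a}$ ($M{\left(a,W \right)} = \frac{W + \left(a - 3\right) \left(W + a\right)}{a + 0} = \frac{W + \left(-3 + a\right) \left(W + a\right)}{a}$)
$M{\left(T{\left(-1,-5 \right)},-7 \right)} \left(-204\right) = \left(-3 - 7 - 1 - - \frac{14}{-1}\right) \left(-204\right) = \left(-3 - 7 - 1 - \left(-14\right) \left(-1\right)\right) \left(-204\right) = \left(-3 - 7 - 1 - 14\right) \left(-204\right) = \left(-25\right) \left(-204\right) = 5100$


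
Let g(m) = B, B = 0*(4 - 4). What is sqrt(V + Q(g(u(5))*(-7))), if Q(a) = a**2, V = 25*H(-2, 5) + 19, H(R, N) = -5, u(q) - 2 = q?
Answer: I*sqrt(106) ≈ 10.296*I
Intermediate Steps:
u(q) = 2 + q
B = 0 (B = 0*0 = 0)
g(m) = 0
V = -106 (V = 25*(-5) + 19 = -125 + 19 = -106)
sqrt(V + Q(g(u(5))*(-7))) = sqrt(-106 + (0*(-7))**2) = sqrt(-106 + 0**2) = sqrt(-106 + 0) = sqrt(-106) = I*sqrt(106)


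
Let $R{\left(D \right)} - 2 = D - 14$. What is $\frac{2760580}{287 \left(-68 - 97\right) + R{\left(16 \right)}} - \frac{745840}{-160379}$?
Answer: $- \frac{407422789980}{7594106029} \approx -53.65$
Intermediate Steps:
$R{\left(D \right)} = -12 + D$ ($R{\left(D \right)} = 2 + \left(D - 14\right) = 2 + \left(-14 + D\right) = -12 + D$)
$\frac{2760580}{287 \left(-68 - 97\right) + R{\left(16 \right)}} - \frac{745840}{-160379} = \frac{2760580}{287 \left(-68 - 97\right) + \left(-12 + 16\right)} - \frac{745840}{-160379} = \frac{2760580}{287 \left(-165\right) + 4} - - \frac{745840}{160379} = \frac{2760580}{-47355 + 4} + \frac{745840}{160379} = \frac{2760580}{-47351} + \frac{745840}{160379} = 2760580 \left(- \frac{1}{47351}\right) + \frac{745840}{160379} = - \frac{2760580}{47351} + \frac{745840}{160379} = - \frac{407422789980}{7594106029}$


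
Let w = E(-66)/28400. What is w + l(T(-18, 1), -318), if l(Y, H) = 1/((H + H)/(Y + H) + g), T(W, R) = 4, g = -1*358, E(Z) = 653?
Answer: 1001127/49600600 ≈ 0.020184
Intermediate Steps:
g = -358
l(Y, H) = 1/(-358 + 2*H/(H + Y)) (l(Y, H) = 1/((H + H)/(Y + H) - 358) = 1/((2*H)/(H + Y) - 358) = 1/(2*H/(H + Y) - 358) = 1/(-358 + 2*H/(H + Y)))
w = 653/28400 ≈ 0.022993
w + l(T(-18, 1), -318) = 653/28400 + (-318 + 4)/(2*(-179*4 - 178*(-318))) = 653/28400 + (½)*(-314)/(-716 + 56604) = 653/28400 + (½)*(-314)/55888 = 653/28400 + (½)*(1/55888)*(-314) = 653/28400 - 157/55888 = 1001127/49600600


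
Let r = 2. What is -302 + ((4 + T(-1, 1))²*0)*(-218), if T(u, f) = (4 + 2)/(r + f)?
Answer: -302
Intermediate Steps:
T(u, f) = 6/(2 + f) (T(u, f) = (4 + 2)/(2 + f) = 6/(2 + f))
-302 + ((4 + T(-1, 1))²*0)*(-218) = -302 + ((4 + 6/(2 + 1))²*0)*(-218) = -302 + ((4 + 6/3)²*0)*(-218) = -302 + ((4 + 6*(⅓))²*0)*(-218) = -302 + ((4 + 2)²*0)*(-218) = -302 + (6²*0)*(-218) = -302 + (36*0)*(-218) = -302 + 0*(-218) = -302 + 0 = -302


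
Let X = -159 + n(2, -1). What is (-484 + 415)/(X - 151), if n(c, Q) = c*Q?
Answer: 23/104 ≈ 0.22115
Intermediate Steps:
n(c, Q) = Q*c
X = -161 (X = -159 - 1*2 = -159 - 2 = -161)
(-484 + 415)/(X - 151) = (-484 + 415)/(-161 - 151) = -69/(-312) = -69*(-1/312) = 23/104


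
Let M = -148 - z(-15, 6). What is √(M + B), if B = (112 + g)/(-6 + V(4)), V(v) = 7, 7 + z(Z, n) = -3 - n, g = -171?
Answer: I*√191 ≈ 13.82*I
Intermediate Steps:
z(Z, n) = -10 - n (z(Z, n) = -7 + (-3 - n) = -10 - n)
M = -132 (M = -148 - (-10 - 1*6) = -148 - (-10 - 6) = -148 - 1*(-16) = -148 + 16 = -132)
B = -59 (B = (112 - 171)/(-6 + 7) = -59/1 = -59*1 = -59)
√(M + B) = √(-132 - 59) = √(-191) = I*√191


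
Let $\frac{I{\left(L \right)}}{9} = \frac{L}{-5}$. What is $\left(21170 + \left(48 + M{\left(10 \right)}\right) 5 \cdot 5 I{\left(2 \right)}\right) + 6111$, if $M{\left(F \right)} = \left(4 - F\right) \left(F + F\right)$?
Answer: $33761$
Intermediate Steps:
$I{\left(L \right)} = - \frac{9 L}{5}$ ($I{\left(L \right)} = 9 \frac{L}{-5} = 9 L \left(- \frac{1}{5}\right) = 9 \left(- \frac{L}{5}\right) = - \frac{9 L}{5}$)
$M{\left(F \right)} = 2 F \left(4 - F\right)$ ($M{\left(F \right)} = \left(4 - F\right) 2 F = 2 F \left(4 - F\right)$)
$\left(21170 + \left(48 + M{\left(10 \right)}\right) 5 \cdot 5 I{\left(2 \right)}\right) + 6111 = \left(21170 + \left(48 + 2 \cdot 10 \left(4 - 10\right)\right) 5 \cdot 5 \left(\left(- \frac{9}{5}\right) 2\right)\right) + 6111 = \left(21170 + \left(48 + 2 \cdot 10 \left(4 - 10\right)\right) 25 \left(- \frac{18}{5}\right)\right) + 6111 = \left(21170 + \left(48 + 2 \cdot 10 \left(-6\right)\right) \left(-90\right)\right) + 6111 = \left(21170 + \left(48 - 120\right) \left(-90\right)\right) + 6111 = \left(21170 - -6480\right) + 6111 = \left(21170 + 6480\right) + 6111 = 27650 + 6111 = 33761$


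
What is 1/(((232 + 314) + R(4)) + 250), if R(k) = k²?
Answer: 1/812 ≈ 0.0012315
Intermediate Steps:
1/(((232 + 314) + R(4)) + 250) = 1/(((232 + 314) + 4²) + 250) = 1/((546 + 16) + 250) = 1/(562 + 250) = 1/812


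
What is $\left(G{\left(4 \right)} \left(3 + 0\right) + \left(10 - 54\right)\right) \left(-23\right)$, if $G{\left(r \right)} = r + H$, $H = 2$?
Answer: $598$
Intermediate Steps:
$G{\left(r \right)} = 2 + r$ ($G{\left(r \right)} = r + 2 = 2 + r$)
$\left(G{\left(4 \right)} \left(3 + 0\right) + \left(10 - 54\right)\right) \left(-23\right) = \left(\left(2 + 4\right) \left(3 + 0\right) + \left(10 - 54\right)\right) \left(-23\right) = \left(6 \cdot 3 - 44\right) \left(-23\right) = \left(18 - 44\right) \left(-23\right) = \left(-26\right) \left(-23\right) = 598$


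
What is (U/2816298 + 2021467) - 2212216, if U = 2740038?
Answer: -89533881194/469383 ≈ -1.9075e+5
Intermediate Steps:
(U/2816298 + 2021467) - 2212216 = (2740038/2816298 + 2021467) - 2212216 = (2740038*(1/2816298) + 2021467) - 2212216 = (456673/469383 + 2021467) - 2212216 = 948842701534/469383 - 2212216 = -89533881194/469383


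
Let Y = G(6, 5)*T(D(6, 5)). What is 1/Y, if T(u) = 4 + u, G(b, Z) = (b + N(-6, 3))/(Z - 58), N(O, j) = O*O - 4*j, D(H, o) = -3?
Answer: -53/30 ≈ -1.7667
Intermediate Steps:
N(O, j) = O² - 4*j
G(b, Z) = (24 + b)/(-58 + Z) (G(b, Z) = (b + ((-6)² - 4*3))/(Z - 58) = (b + (36 - 12))/(-58 + Z) = (b + 24)/(-58 + Z) = (24 + b)/(-58 + Z))
Y = -30/53 (Y = ((24 + 6)/(-58 + 5))*(4 - 3) = (30/(-53))*1 = -1/53*30*1 = -30/53*1 = -30/53 ≈ -0.56604)
1/Y = 1/(-30/53) = -53/30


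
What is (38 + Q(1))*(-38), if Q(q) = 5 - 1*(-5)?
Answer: -1824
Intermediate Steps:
Q(q) = 10 (Q(q) = 5 + 5 = 10)
(38 + Q(1))*(-38) = (38 + 10)*(-38) = 48*(-38) = -1824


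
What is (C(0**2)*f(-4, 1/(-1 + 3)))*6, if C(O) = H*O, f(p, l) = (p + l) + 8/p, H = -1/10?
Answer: 0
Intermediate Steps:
H = -1/10 (H = -1*1/10 = -1/10 ≈ -0.10000)
f(p, l) = l + p + 8/p (f(p, l) = (l + p) + 8/p = l + p + 8/p)
C(O) = -O/10
(C(0**2)*f(-4, 1/(-1 + 3)))*6 = ((-1/10*0**2)*(1/(-1 + 3) - 4 + 8/(-4)))*6 = ((-1/10*0)*(1/2 - 4 + 8*(-1/4)))*6 = (0*(1/2 - 4 - 2))*6 = (0*(-11/2))*6 = 0*6 = 0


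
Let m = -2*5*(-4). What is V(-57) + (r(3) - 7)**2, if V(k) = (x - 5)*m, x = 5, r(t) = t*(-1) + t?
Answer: 49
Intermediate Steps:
r(t) = 0 (r(t) = -t + t = 0)
m = 40 (m = -10*(-4) = 40)
V(k) = 0 (V(k) = (5 - 5)*40 = 0*40 = 0)
V(-57) + (r(3) - 7)**2 = 0 + (0 - 7)**2 = 0 + (-7)**2 = 0 + 49 = 49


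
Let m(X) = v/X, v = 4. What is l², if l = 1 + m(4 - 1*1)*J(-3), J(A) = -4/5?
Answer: 1/225 ≈ 0.0044444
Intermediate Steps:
m(X) = 4/X
J(A) = -⅘ (J(A) = -4*⅕ = -⅘)
l = -1/15 (l = 1 + (4/(4 - 1*1))*(-⅘) = 1 + (4/(4 - 1))*(-⅘) = 1 + (4/3)*(-⅘) = 1 - 16/15 = -1/15 ≈ -0.066667)
l² = (-1/15)² = 1/225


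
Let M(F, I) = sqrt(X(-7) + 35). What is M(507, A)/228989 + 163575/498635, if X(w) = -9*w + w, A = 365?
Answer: 32715/99727 + sqrt(91)/228989 ≈ 0.32809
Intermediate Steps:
X(w) = -8*w
M(F, I) = sqrt(91) (M(F, I) = sqrt(-8*(-7) + 35) = sqrt(56 + 35) = sqrt(91))
M(507, A)/228989 + 163575/498635 = sqrt(91)/228989 + 163575/498635 = sqrt(91)*(1/228989) + 163575*(1/498635) = sqrt(91)/228989 + 32715/99727 = 32715/99727 + sqrt(91)/228989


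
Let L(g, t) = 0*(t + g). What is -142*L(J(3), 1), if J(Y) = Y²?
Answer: 0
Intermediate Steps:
L(g, t) = 0 (L(g, t) = 0*(g + t) = 0)
-142*L(J(3), 1) = -142*0 = 0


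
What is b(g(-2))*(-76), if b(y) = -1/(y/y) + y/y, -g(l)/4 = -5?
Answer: 0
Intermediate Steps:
g(l) = 20 (g(l) = -4*(-5) = 20)
b(y) = 0 (b(y) = -1/1 + 1 = -1*1 + 1 = -1 + 1 = 0)
b(g(-2))*(-76) = 0*(-76) = 0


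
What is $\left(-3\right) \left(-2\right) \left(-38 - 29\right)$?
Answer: $-402$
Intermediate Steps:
$\left(-3\right) \left(-2\right) \left(-38 - 29\right) = 6 \left(-67\right) = -402$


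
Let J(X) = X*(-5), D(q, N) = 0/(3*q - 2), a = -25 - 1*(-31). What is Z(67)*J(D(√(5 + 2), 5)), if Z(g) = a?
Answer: 0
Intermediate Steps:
a = 6 (a = -25 + 31 = 6)
D(q, N) = 0 (D(q, N) = 0/(-2 + 3*q) = 0)
Z(g) = 6
J(X) = -5*X
Z(67)*J(D(√(5 + 2), 5)) = 6*(-5*0) = 6*0 = 0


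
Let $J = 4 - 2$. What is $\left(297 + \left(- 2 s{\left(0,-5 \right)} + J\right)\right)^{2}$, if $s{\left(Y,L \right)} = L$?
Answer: $95481$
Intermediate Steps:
$J = 2$
$\left(297 + \left(- 2 s{\left(0,-5 \right)} + J\right)\right)^{2} = \left(297 + \left(\left(-2\right) \left(-5\right) + 2\right)\right)^{2} = \left(297 + \left(10 + 2\right)\right)^{2} = \left(297 + 12\right)^{2} = 309^{2} = 95481$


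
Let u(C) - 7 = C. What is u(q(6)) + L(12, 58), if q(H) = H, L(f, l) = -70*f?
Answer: -827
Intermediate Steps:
u(C) = 7 + C
u(q(6)) + L(12, 58) = (7 + 6) - 70*12 = 13 - 840 = -827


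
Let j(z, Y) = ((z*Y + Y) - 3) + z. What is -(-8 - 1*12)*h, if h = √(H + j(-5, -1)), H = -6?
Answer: 20*I*√10 ≈ 63.246*I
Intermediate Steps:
j(z, Y) = -3 + Y + z + Y*z (j(z, Y) = ((Y*z + Y) - 3) + z = ((Y + Y*z) - 3) + z = (-3 + Y + Y*z) + z = -3 + Y + z + Y*z)
h = I*√10 (h = √(-6 + (-3 - 1 - 5 - 1*(-5))) = √(-6 + (-3 - 1 - 5 + 5)) = √(-6 - 4) = √(-10) = I*√10 ≈ 3.1623*I)
-(-8 - 1*12)*h = -(-8 - 1*12)*I*√10 = -(-8 - 12)*I*√10 = -(-20)*I*√10 = 20*I*√10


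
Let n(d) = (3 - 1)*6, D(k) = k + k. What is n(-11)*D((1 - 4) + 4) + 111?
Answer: 135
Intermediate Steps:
D(k) = 2*k
n(d) = 12 (n(d) = 2*6 = 12)
n(-11)*D((1 - 4) + 4) + 111 = 12*(2*((1 - 4) + 4)) + 111 = 12*(2*(-3 + 4)) + 111 = 12*(2*1) + 111 = 12*2 + 111 = 24 + 111 = 135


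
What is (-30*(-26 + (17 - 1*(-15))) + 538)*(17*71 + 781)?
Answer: 711704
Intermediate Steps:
(-30*(-26 + (17 - 1*(-15))) + 538)*(17*71 + 781) = (-30*(-26 + (17 + 15)) + 538)*(1207 + 781) = (-30*(-26 + 32) + 538)*1988 = (-30*6 + 538)*1988 = (-180 + 538)*1988 = 358*1988 = 711704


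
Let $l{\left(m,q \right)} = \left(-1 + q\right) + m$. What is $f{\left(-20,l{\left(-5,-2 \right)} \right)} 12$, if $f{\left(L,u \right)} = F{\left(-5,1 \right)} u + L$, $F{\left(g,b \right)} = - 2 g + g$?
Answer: $-720$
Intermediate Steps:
$l{\left(m,q \right)} = -1 + m + q$
$F{\left(g,b \right)} = - g$
$f{\left(L,u \right)} = L + 5 u$ ($f{\left(L,u \right)} = \left(-1\right) \left(-5\right) u + L = 5 u + L = L + 5 u$)
$f{\left(-20,l{\left(-5,-2 \right)} \right)} 12 = \left(-20 + 5 \left(-1 - 5 - 2\right)\right) 12 = \left(-20 + 5 \left(-8\right)\right) 12 = \left(-20 - 40\right) 12 = \left(-60\right) 12 = -720$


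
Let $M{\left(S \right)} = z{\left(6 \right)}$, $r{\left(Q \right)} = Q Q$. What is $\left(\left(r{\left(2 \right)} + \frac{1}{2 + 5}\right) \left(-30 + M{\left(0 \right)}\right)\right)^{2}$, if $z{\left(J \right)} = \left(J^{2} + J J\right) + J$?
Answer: $\frac{1937664}{49} \approx 39544.0$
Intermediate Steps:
$z{\left(J \right)} = J + 2 J^{2}$ ($z{\left(J \right)} = \left(J^{2} + J^{2}\right) + J = 2 J^{2} + J = J + 2 J^{2}$)
$r{\left(Q \right)} = Q^{2}$
$M{\left(S \right)} = 78$ ($M{\left(S \right)} = 6 \left(1 + 2 \cdot 6\right) = 6 \left(1 + 12\right) = 6 \cdot 13 = 78$)
$\left(\left(r{\left(2 \right)} + \frac{1}{2 + 5}\right) \left(-30 + M{\left(0 \right)}\right)\right)^{2} = \left(\left(2^{2} + \frac{1}{2 + 5}\right) \left(-30 + 78\right)\right)^{2} = \left(\left(4 + \frac{1}{7}\right) 48\right)^{2} = \left(\frac{29}{7} \cdot 48\right)^{2} = \left(\frac{1392}{7}\right)^{2} = \frac{1937664}{49}$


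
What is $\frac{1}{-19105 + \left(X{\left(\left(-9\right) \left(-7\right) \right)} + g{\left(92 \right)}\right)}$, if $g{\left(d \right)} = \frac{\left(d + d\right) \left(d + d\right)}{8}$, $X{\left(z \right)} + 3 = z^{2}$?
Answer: $- \frac{1}{10907} \approx -9.1684 \cdot 10^{-5}$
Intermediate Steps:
$X{\left(z \right)} = -3 + z^{2}$
$g{\left(d \right)} = \frac{d^{2}}{2}$ ($g{\left(d \right)} = 2 d 2 d \frac{1}{8} = 4 d^{2} \cdot \frac{1}{8} = \frac{d^{2}}{2}$)
$\frac{1}{-19105 + \left(X{\left(\left(-9\right) \left(-7\right) \right)} + g{\left(92 \right)}\right)} = \frac{1}{-19105 - \left(3 - 4232 - 3969\right)} = \frac{1}{-19105 + \left(\left(-3 + 63^{2}\right) + \frac{1}{2} \cdot 8464\right)} = \frac{1}{-19105 + \left(\left(-3 + 3969\right) + 4232\right)} = \frac{1}{-19105 + \left(3966 + 4232\right)} = \frac{1}{-19105 + 8198} = \frac{1}{-10907} = - \frac{1}{10907}$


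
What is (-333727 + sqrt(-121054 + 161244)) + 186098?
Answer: -147629 + sqrt(40190) ≈ -1.4743e+5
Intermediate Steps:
(-333727 + sqrt(-121054 + 161244)) + 186098 = (-333727 + sqrt(40190)) + 186098 = -147629 + sqrt(40190)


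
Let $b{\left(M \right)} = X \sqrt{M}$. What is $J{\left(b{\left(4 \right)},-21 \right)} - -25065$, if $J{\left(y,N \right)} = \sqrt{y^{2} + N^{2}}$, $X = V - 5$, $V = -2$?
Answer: $25065 + 7 \sqrt{13} \approx 25090.0$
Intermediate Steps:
$X = -7$ ($X = -2 - 5 = -7$)
$b{\left(M \right)} = - 7 \sqrt{M}$
$J{\left(y,N \right)} = \sqrt{N^{2} + y^{2}}$
$J{\left(b{\left(4 \right)},-21 \right)} - -25065 = \sqrt{\left(-21\right)^{2} + \left(- 7 \sqrt{4}\right)^{2}} - -25065 = \sqrt{441 + \left(\left(-7\right) 2\right)^{2}} + 25065 = \sqrt{441 + \left(-14\right)^{2}} + 25065 = \sqrt{441 + 196} + 25065 = \sqrt{637} + 25065 = 7 \sqrt{13} + 25065 = 25065 + 7 \sqrt{13}$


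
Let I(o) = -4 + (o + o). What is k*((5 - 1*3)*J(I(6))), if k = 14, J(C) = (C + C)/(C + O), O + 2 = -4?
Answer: 224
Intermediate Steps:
O = -6 (O = -2 - 4 = -6)
I(o) = -4 + 2*o
J(C) = 2*C/(-6 + C) (J(C) = (C + C)/(C - 6) = (2*C)/(-6 + C) = 2*C/(-6 + C))
k*((5 - 1*3)*J(I(6))) = 14*((5 - 1*3)*(2*(-4 + 2*6)/(-6 + (-4 + 2*6)))) = 14*((5 - 3)*(2*(-4 + 12)/(-6 + (-4 + 12)))) = 14*(2*(2*8/(-6 + 8))) = 14*(2*(2*8/2)) = 14*(2*(2*8*(½))) = 14*(2*8) = 14*16 = 224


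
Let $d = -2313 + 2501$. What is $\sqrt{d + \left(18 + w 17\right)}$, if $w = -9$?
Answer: $\sqrt{53} \approx 7.2801$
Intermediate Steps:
$d = 188$
$\sqrt{d + \left(18 + w 17\right)} = \sqrt{188 + \left(18 - 153\right)} = \sqrt{188 - 135} = \sqrt{53}$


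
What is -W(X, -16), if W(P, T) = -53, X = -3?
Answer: 53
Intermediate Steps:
-W(X, -16) = -1*(-53) = 53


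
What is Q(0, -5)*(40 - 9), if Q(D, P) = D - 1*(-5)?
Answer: 155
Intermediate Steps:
Q(D, P) = 5 + D (Q(D, P) = D + 5 = 5 + D)
Q(0, -5)*(40 - 9) = (5 + 0)*(40 - 9) = 5*31 = 155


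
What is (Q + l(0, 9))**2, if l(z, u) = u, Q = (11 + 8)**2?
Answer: 136900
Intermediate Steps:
Q = 361 (Q = 19**2 = 361)
(Q + l(0, 9))**2 = (361 + 9)**2 = 370**2 = 136900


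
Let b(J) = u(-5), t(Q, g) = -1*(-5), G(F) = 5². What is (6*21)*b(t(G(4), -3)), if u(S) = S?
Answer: -630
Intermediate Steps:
G(F) = 25
t(Q, g) = 5
b(J) = -5
(6*21)*b(t(G(4), -3)) = (6*21)*(-5) = 126*(-5) = -630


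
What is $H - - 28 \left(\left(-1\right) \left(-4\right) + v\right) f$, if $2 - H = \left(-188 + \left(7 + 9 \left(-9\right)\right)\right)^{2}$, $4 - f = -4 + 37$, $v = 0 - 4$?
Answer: $-68642$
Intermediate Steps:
$v = -4$
$f = -29$ ($f = 4 - \left(-4 + 37\right) = 4 - 33 = -29$)
$H = -68642$ ($H = 2 - \left(-188 + \left(7 + 9 \left(-9\right)\right)\right)^{2} = 2 - \left(-188 + \left(7 - 81\right)\right)^{2} = 2 - \left(-188 - 74\right)^{2} = 2 - \left(-262\right)^{2} = 2 - 68644 = -68642$)
$H - - 28 \left(\left(-1\right) \left(-4\right) + v\right) f = -68642 - - 28 \left(\left(-1\right) \left(-4\right) - 4\right) \left(-29\right) = -68642 - - 28 \left(4 - 4\right) \left(-29\right) = -68642 - \left(-28\right) 0 \left(-29\right) = -68642 - 0 \left(-29\right) = -68642 - 0 = -68642 + 0 = -68642$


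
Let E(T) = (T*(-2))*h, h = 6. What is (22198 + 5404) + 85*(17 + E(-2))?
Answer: 31087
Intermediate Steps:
E(T) = -12*T (E(T) = (T*(-2))*6 = -2*T*6 = -12*T)
(22198 + 5404) + 85*(17 + E(-2)) = (22198 + 5404) + 85*(17 - 12*(-2)) = 27602 + 85*(17 + 24) = 27602 + 85*41 = 27602 + 3485 = 31087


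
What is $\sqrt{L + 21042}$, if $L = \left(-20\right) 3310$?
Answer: $i \sqrt{45158} \approx 212.5 i$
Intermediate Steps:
$L = -66200$
$\sqrt{L + 21042} = \sqrt{-66200 + 21042} = \sqrt{-45158} = i \sqrt{45158}$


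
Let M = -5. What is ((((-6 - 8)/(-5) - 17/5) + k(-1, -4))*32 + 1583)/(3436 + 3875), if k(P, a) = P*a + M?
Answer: 2553/12185 ≈ 0.20952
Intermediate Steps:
k(P, a) = -5 + P*a (k(P, a) = P*a - 5 = -5 + P*a)
((((-6 - 8)/(-5) - 17/5) + k(-1, -4))*32 + 1583)/(3436 + 3875) = ((((-6 - 8)/(-5) - 17/5) + (-5 - 1*(-4)))*32 + 1583)/(3436 + 3875) = (((-14*(-⅕) - 17*⅕) + (-5 + 4))*32 + 1583)/7311 = (((14/5 - 17/5) - 1)*32 + 1583)*(1/7311) = ((-⅗ - 1)*32 + 1583)*(1/7311) = (-8/5*32 + 1583)*(1/7311) = (-256/5 + 1583)*(1/7311) = (7659/5)*(1/7311) = 2553/12185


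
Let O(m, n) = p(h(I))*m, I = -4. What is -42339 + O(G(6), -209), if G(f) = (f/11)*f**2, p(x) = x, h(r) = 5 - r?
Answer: -463785/11 ≈ -42162.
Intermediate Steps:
G(f) = f**3/11 (G(f) = (f*(1/11))*f**2 = (f/11)*f**2 = f**3/11)
O(m, n) = 9*m (O(m, n) = (5 - 1*(-4))*m = (5 + 4)*m = 9*m)
-42339 + O(G(6), -209) = -42339 + 9*((1/11)*6**3) = -42339 + 9*((1/11)*216) = -42339 + 9*(216/11) = -42339 + 1944/11 = -463785/11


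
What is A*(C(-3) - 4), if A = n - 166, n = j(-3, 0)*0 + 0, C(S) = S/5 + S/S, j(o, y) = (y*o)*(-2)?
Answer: 2988/5 ≈ 597.60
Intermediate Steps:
j(o, y) = -2*o*y (j(o, y) = (o*y)*(-2) = -2*o*y)
C(S) = 1 + S/5 (C(S) = S*(1/5) + 1 = S/5 + 1 = 1 + S/5)
n = 0 (n = -2*(-3)*0*0 + 0 = 0*0 + 0 = 0 + 0 = 0)
A = -166 (A = 0 - 166 = -166)
A*(C(-3) - 4) = -166*((1 + (1/5)*(-3)) - 4) = -166*((1 - 3/5) - 4) = -166*(2/5 - 4) = -166*(-18/5) = 2988/5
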